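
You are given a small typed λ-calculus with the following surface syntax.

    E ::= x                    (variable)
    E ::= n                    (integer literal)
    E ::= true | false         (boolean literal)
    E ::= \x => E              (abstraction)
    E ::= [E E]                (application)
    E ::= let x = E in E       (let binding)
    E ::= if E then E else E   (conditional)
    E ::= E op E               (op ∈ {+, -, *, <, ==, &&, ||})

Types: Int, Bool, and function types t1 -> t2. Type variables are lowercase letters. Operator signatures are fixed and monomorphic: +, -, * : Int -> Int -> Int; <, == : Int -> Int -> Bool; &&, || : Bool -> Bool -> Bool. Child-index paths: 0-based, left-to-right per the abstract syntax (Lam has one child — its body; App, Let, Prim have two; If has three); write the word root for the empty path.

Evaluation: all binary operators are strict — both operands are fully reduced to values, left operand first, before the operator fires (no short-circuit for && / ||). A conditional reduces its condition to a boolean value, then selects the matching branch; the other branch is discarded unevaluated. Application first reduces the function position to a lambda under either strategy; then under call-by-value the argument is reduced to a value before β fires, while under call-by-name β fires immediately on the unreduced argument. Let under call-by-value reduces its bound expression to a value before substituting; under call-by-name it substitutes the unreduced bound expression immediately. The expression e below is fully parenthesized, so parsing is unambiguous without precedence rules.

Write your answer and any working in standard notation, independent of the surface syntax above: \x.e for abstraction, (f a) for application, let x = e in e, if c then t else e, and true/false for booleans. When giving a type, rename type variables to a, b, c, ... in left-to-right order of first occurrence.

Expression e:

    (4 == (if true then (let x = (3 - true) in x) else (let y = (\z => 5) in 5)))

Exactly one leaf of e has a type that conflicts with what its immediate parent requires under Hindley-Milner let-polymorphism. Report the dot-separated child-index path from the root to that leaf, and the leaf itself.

Trace:
  unify Int ~ Int
  unify Bool ~ Bool
  unify Int ~ Int
  unify Bool ~ Int
  FAIL: mismatch Bool ~ Int

Answer: 1.1.0.1 : true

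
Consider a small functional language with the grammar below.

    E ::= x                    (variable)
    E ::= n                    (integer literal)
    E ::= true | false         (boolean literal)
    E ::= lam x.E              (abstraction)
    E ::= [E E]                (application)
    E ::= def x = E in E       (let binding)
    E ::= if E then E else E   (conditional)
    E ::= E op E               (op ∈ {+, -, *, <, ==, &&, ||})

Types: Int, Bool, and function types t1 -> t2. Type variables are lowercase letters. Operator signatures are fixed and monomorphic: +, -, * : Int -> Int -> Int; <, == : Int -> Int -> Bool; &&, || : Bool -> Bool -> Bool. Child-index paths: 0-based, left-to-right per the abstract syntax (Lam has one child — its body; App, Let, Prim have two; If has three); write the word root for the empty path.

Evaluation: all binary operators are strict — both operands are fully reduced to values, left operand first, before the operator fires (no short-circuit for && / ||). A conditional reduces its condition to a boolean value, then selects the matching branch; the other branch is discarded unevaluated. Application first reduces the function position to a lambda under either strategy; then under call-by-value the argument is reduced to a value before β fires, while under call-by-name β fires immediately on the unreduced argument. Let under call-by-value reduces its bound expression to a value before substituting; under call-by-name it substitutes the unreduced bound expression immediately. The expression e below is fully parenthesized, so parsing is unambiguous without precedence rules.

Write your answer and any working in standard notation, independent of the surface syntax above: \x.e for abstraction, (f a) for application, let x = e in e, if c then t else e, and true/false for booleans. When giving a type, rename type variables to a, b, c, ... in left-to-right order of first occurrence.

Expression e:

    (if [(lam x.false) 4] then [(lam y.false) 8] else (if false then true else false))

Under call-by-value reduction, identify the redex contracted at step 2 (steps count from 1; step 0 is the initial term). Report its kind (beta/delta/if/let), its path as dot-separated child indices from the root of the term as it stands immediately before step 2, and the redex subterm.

Trace:
step 0: (if ((\x.false) 4) then ((\y.false) 8) else (if false then true else false))
step 1: [beta@0] (if false then ((\y.false) 8) else (if false then true else false))
step 2: [if@root] (if false then true else false)

Answer: if at root : (if false then ((\y.false) 8) else (if false then true else false))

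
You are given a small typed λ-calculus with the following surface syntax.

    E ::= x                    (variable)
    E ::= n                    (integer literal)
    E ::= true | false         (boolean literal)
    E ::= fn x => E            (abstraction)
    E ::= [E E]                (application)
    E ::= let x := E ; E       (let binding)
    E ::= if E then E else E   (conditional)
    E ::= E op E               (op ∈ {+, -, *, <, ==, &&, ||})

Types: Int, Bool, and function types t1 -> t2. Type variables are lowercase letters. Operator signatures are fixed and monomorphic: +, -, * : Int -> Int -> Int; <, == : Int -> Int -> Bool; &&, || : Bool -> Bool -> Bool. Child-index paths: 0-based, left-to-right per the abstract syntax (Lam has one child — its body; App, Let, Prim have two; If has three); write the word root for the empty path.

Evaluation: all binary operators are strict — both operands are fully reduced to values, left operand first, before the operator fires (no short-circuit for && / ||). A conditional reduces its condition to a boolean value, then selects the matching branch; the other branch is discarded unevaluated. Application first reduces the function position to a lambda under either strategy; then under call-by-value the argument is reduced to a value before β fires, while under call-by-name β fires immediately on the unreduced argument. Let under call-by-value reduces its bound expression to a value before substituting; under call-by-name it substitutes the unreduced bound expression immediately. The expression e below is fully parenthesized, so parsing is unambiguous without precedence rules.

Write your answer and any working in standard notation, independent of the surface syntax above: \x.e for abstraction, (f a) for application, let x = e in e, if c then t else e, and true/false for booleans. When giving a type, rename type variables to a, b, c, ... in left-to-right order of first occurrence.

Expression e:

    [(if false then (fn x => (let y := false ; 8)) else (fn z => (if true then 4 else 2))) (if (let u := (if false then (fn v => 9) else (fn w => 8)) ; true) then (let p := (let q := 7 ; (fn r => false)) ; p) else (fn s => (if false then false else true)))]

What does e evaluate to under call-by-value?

Answer: 4

Derivation:
step 0: ((if false then (\x.(let y = false in 8)) else (\z.(if true then 4 else 2))) (if (let u = (if false then (\v.9) else (\w.8)) in true) then (let p = (let q = 7 in (\r.false)) in p) else (\s.(if false then false else true))))
step 1: [if@0] ((\z.(if true then 4 else 2)) (if (let u = (if false then (\v.9) else (\w.8)) in true) then (let p = (let q = 7 in (\r.false)) in p) else (\s.(if false then false else true))))
step 2: [if@1.0.0] ((\z.(if true then 4 else 2)) (if (let u = (\w.8) in true) then (let p = (let q = 7 in (\r.false)) in p) else (\s.(if false then false else true))))
step 3: [let@1.0] ((\z.(if true then 4 else 2)) (if true then (let p = (let q = 7 in (\r.false)) in p) else (\s.(if false then false else true))))
step 4: [if@1] ((\z.(if true then 4 else 2)) (let p = (let q = 7 in (\r.false)) in p))
step 5: [let@1.0] ((\z.(if true then 4 else 2)) (let p = (\r.false) in p))
step 6: [let@1] ((\z.(if true then 4 else 2)) (\r.false))
step 7: [beta@root] (if true then 4 else 2)
step 8: [if@root] 4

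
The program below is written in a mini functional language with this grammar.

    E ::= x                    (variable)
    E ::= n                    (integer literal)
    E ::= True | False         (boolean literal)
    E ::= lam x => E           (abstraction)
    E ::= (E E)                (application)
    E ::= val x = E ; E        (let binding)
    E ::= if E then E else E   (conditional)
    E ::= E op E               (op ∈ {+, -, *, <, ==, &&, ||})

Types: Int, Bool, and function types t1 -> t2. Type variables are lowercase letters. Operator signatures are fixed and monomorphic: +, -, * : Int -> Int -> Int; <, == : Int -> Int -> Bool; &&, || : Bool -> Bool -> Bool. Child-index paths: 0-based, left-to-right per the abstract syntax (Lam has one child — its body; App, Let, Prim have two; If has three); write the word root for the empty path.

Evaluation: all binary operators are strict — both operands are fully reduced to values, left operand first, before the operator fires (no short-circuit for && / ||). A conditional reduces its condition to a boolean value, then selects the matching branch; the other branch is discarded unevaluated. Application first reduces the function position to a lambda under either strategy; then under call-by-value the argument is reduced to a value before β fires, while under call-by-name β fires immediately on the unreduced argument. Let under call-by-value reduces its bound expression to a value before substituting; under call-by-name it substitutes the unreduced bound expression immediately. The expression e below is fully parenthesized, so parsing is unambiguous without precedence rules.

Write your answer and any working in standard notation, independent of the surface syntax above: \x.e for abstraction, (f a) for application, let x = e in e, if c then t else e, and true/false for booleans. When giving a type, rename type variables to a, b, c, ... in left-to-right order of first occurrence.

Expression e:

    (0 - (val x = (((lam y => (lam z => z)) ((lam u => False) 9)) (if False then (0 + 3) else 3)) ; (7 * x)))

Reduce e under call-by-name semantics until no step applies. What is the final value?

Answer: -21

Derivation:
step 0: (0 - (let x = (((\y.(\z.z)) ((\u.false) 9)) (if false then (0 + 3) else 3)) in (7 * x)))
step 1: [let@1] (0 - (7 * (((\y.(\z.z)) ((\u.false) 9)) (if false then (0 + 3) else 3))))
step 2: [beta@1.1.0] (0 - (7 * ((\z.z) (if false then (0 + 3) else 3))))
step 3: [beta@1.1] (0 - (7 * (if false then (0 + 3) else 3)))
step 4: [if@1.1] (0 - (7 * 3))
step 5: [delta@1] (0 - 21)
step 6: [delta@root] -21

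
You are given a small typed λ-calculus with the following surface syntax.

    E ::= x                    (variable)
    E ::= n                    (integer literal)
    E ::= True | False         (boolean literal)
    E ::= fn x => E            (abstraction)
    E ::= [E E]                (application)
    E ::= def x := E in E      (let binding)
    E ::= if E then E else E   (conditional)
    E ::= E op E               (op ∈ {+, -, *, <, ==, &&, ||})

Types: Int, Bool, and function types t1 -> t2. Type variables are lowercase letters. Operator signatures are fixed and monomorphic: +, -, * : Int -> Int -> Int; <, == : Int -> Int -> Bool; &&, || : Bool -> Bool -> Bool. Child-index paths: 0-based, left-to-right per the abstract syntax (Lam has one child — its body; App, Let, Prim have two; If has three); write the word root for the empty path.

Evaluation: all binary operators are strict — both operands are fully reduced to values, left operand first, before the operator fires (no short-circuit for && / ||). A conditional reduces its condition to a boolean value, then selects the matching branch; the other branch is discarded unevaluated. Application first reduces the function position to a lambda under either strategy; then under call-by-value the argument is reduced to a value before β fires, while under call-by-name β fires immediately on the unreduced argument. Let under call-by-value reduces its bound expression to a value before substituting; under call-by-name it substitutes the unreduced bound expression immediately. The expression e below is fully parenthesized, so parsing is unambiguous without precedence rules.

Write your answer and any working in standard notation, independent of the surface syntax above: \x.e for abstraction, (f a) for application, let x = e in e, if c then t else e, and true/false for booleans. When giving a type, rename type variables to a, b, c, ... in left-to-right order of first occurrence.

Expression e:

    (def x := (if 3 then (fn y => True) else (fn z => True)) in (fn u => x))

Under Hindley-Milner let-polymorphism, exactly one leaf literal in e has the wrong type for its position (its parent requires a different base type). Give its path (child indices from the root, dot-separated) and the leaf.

Trace:
  unify Int ~ Bool
  FAIL: mismatch Int ~ Bool

Answer: 0.0 : 3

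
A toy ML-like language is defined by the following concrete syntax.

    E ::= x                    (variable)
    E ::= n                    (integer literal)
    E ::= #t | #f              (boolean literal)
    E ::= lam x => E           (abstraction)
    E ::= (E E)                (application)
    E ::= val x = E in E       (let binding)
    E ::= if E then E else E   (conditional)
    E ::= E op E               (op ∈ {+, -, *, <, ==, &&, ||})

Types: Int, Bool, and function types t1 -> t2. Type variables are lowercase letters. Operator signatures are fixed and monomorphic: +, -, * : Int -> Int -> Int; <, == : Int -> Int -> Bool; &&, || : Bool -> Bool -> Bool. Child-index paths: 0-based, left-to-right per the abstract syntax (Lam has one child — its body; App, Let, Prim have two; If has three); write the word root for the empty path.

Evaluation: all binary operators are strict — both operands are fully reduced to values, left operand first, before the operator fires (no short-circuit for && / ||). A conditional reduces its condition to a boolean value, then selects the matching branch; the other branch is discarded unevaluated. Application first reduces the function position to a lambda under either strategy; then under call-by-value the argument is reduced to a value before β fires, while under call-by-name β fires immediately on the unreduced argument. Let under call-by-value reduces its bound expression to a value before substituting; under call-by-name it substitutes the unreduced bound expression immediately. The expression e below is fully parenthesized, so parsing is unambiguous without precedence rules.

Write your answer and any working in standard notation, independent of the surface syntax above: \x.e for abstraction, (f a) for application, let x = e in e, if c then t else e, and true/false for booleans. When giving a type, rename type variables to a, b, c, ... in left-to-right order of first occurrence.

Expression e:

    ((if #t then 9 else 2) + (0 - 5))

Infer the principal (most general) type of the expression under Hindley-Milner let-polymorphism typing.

Derivation:
  unify Bool ~ Bool
  unify Int ~ Int
  unify Int ~ Int
  unify Int ~ Int
  unify Int ~ Int
  unify Int ~ Int

Answer: Int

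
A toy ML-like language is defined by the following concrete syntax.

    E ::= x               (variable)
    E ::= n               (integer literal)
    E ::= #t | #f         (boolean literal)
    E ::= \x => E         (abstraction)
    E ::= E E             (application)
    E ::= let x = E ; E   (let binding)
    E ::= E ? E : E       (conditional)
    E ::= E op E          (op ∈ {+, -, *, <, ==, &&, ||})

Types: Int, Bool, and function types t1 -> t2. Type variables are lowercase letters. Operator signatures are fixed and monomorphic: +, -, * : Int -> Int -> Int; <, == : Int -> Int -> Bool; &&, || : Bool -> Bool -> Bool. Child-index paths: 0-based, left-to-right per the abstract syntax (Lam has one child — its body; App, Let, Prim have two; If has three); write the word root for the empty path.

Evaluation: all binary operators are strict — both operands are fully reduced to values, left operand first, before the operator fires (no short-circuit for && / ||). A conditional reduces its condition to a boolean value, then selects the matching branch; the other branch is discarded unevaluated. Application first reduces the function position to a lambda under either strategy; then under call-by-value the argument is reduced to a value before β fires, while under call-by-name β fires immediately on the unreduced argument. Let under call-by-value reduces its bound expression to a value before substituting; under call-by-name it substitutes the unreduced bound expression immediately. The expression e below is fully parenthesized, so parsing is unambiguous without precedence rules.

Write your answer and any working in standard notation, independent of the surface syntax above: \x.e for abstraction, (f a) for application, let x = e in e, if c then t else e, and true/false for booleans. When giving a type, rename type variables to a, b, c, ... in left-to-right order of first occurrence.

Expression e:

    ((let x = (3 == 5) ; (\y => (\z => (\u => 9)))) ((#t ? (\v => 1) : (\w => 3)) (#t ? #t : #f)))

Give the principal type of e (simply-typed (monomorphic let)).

Answer: a -> b -> Int

Working:
  unify Int ~ Int
  unify Int ~ Int
let x : Bool
\u._ : c -> Int
\z._ : b -> c -> Int
\y._ : a -> b -> c -> Int
  unify Bool ~ Bool
\v._ : d -> Int
\w._ : e -> Int
  unify d -> Int ~ e -> Int
  unify d ~ e
  unify Int ~ Int
  unify Bool ~ Bool
  unify Bool ~ Bool
  unify e -> Int ~ Bool -> f
  unify e ~ Bool
  unify Int ~ f
_ _ : Int
  unify a -> b -> c -> Int ~ Int -> g
  unify a ~ Int
  unify b -> c -> Int ~ g
_ _ : b -> c -> Int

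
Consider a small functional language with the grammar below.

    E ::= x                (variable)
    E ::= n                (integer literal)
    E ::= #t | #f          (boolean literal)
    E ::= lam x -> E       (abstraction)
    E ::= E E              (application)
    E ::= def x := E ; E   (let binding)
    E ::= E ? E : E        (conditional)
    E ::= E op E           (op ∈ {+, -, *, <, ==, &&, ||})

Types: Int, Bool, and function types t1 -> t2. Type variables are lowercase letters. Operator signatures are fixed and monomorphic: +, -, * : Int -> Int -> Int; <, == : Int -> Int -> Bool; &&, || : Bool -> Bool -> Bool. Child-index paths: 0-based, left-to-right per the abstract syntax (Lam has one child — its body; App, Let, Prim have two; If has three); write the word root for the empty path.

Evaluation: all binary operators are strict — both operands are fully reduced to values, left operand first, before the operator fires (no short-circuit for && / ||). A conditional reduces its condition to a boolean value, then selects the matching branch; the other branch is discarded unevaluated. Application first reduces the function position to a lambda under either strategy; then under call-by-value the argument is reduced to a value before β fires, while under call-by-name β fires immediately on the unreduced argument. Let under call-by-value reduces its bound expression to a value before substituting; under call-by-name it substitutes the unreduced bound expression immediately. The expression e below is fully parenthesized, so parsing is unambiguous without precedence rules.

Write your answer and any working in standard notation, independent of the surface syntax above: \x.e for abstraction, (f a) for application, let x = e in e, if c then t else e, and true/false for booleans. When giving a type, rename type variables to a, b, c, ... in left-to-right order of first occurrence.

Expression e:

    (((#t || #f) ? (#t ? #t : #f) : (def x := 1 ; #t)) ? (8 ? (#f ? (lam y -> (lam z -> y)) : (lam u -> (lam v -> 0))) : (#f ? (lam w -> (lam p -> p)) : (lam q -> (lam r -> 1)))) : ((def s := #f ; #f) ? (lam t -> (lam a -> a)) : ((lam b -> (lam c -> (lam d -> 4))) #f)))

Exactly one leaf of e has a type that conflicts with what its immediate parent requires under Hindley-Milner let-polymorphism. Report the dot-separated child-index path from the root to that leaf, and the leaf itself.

Answer: 1.0 : 8

Derivation:
  unify Bool ~ Bool
  unify Bool ~ Bool
  unify Bool ~ Bool
  unify Bool ~ Bool
  unify Bool ~ Bool
let x : Int
  unify Bool ~ Bool
  unify Bool ~ Bool
  unify Int ~ Bool
  FAIL: mismatch Int ~ Bool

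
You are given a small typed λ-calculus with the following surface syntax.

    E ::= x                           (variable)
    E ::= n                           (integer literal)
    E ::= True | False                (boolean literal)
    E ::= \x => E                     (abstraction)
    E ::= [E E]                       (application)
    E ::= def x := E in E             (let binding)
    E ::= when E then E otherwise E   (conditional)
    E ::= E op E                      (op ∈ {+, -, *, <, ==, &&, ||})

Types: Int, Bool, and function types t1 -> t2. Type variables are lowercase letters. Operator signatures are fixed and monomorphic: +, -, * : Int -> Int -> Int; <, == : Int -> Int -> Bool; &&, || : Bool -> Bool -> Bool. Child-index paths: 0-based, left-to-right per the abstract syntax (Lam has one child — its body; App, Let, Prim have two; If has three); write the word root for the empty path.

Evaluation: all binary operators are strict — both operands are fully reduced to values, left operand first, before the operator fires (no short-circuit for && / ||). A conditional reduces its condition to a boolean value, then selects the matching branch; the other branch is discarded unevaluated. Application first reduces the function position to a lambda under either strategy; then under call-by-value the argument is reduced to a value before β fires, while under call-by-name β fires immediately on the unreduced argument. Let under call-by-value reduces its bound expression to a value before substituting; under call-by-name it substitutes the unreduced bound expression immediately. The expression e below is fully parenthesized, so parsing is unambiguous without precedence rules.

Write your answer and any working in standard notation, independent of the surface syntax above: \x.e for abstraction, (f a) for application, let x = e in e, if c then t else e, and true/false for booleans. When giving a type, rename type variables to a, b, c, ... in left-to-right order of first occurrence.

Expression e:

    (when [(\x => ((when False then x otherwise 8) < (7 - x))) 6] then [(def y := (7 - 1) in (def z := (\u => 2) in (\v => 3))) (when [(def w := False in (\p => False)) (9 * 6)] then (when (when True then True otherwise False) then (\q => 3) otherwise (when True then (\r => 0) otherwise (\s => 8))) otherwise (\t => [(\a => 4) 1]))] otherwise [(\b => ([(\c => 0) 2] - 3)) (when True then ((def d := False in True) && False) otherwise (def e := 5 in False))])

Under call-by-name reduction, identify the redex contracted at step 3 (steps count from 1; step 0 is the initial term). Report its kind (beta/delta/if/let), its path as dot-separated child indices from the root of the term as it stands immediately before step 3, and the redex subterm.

Trace:
step 0: (if ((\x.((if false then x else 8) < (7 - x))) 6) then ((let y = (7 - 1) in (let z = (\u.2) in (\v.3))) (if ((let w = false in (\p.false)) (9 * 6)) then (if (if true then true else false) then (\q.3) else (if true then (\r.0) else (\s.8))) else (\t.((\a.4) 1)))) else ((\b.(((\c.0) 2) - 3)) (if true then ((let d = false in true) && false) else (let e = 5 in false))))
step 1: [beta@0] (if ((if false then 6 else 8) < (7 - 6)) then ((let y = (7 - 1) in (let z = (\u.2) in (\v.3))) (if ((let w = false in (\p.false)) (9 * 6)) then (if (if true then true else false) then (\q.3) else (if true then (\r.0) else (\s.8))) else (\t.((\a.4) 1)))) else ((\b.(((\c.0) 2) - 3)) (if true then ((let d = false in true) && false) else (let e = 5 in false))))
step 2: [if@0.0] (if (8 < (7 - 6)) then ((let y = (7 - 1) in (let z = (\u.2) in (\v.3))) (if ((let w = false in (\p.false)) (9 * 6)) then (if (if true then true else false) then (\q.3) else (if true then (\r.0) else (\s.8))) else (\t.((\a.4) 1)))) else ((\b.(((\c.0) 2) - 3)) (if true then ((let d = false in true) && false) else (let e = 5 in false))))
step 3: [delta@0.1] (if (8 < 1) then ((let y = (7 - 1) in (let z = (\u.2) in (\v.3))) (if ((let w = false in (\p.false)) (9 * 6)) then (if (if true then true else false) then (\q.3) else (if true then (\r.0) else (\s.8))) else (\t.((\a.4) 1)))) else ((\b.(((\c.0) 2) - 3)) (if true then ((let d = false in true) && false) else (let e = 5 in false))))

Answer: delta at 0.1 : (7 - 6)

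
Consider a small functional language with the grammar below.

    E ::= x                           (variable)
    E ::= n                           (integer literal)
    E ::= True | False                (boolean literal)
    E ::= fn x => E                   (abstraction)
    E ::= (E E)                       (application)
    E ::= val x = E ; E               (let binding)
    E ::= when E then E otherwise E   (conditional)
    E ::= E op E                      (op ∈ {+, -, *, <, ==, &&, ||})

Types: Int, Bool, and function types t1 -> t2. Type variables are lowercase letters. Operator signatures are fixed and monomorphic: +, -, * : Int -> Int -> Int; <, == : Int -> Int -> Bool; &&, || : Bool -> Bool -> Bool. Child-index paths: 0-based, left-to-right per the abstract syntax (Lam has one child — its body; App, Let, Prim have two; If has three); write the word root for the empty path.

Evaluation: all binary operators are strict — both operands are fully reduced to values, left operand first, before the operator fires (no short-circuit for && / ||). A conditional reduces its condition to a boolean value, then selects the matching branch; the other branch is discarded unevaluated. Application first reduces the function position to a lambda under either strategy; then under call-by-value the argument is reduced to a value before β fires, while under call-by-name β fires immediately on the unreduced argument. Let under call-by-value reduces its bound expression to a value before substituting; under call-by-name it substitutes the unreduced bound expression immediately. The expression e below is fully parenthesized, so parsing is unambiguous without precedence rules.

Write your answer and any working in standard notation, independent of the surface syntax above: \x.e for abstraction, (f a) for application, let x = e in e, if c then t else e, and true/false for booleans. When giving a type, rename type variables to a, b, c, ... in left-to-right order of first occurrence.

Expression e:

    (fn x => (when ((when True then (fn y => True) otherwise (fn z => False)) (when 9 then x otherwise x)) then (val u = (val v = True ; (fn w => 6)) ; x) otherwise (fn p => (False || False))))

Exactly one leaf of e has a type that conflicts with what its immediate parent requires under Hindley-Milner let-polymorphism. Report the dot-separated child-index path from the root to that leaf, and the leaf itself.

Answer: 0.0.1.0 : 9

Trace:
  unify Bool ~ Bool
\y._ : b -> Bool
\z._ : c -> Bool
  unify b -> Bool ~ c -> Bool
  unify b ~ c
  unify Bool ~ Bool
  unify Int ~ Bool
  FAIL: mismatch Int ~ Bool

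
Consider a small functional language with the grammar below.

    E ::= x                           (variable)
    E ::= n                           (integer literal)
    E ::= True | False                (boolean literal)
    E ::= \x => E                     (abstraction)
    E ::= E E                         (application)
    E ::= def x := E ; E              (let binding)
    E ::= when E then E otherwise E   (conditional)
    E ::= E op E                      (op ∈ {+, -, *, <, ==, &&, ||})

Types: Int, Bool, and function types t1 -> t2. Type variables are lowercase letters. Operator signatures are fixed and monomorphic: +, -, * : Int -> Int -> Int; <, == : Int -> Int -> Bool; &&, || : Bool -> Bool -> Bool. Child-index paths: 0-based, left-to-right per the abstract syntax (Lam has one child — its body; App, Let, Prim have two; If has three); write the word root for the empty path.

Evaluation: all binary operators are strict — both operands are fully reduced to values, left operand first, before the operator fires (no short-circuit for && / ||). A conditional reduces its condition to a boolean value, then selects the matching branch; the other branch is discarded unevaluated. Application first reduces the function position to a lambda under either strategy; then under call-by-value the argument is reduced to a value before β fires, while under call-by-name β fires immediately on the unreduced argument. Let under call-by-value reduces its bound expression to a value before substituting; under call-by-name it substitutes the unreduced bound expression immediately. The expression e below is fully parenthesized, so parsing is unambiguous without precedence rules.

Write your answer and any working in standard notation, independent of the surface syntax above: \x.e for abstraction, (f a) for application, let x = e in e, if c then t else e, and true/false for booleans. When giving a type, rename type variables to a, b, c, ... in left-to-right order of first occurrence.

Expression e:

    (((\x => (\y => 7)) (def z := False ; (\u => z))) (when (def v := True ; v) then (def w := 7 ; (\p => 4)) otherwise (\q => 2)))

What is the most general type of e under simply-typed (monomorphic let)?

Answer: Int

Derivation:
\y._ : b -> Int
\x._ : a -> b -> Int
let z : Bool
z : Bool
\u._ : c -> Bool
  unify a -> b -> Int ~ (c -> Bool) -> d
  unify a ~ c -> Bool
  unify b -> Int ~ d
_ _ : b -> Int
let v : Bool
v : Bool
  unify Bool ~ Bool
let w : Int
\p._ : e -> Int
\q._ : f -> Int
  unify e -> Int ~ f -> Int
  unify e ~ f
  unify Int ~ Int
  unify b -> Int ~ (f -> Int) -> g
  unify b ~ f -> Int
  unify Int ~ g
_ _ : Int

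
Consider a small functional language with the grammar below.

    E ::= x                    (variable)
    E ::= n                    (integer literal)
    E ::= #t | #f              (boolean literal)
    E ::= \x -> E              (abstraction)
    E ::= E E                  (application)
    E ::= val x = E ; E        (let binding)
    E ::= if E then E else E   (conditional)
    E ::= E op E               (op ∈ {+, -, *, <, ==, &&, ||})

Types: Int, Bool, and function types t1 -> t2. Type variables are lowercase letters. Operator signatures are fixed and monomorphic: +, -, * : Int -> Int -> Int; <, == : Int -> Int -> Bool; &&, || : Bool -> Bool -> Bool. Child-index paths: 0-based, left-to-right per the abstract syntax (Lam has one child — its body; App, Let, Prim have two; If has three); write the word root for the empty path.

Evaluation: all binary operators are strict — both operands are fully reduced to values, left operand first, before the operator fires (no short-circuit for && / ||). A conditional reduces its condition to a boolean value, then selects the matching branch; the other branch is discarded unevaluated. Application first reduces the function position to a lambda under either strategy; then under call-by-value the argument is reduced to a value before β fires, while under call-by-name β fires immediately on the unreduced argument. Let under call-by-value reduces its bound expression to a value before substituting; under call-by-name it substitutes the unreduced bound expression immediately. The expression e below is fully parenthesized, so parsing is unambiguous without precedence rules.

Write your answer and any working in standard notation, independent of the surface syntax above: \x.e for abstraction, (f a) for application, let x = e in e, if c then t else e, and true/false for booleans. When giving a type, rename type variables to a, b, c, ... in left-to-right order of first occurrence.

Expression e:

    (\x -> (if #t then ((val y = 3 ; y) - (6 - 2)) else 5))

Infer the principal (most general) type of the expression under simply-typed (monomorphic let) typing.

Answer: a -> Int

Derivation:
  unify Bool ~ Bool
let y : Int
y : Int
  unify Int ~ Int
  unify Int ~ Int
  unify Int ~ Int
  unify Int ~ Int
  unify Int ~ Int
\x._ : a -> Int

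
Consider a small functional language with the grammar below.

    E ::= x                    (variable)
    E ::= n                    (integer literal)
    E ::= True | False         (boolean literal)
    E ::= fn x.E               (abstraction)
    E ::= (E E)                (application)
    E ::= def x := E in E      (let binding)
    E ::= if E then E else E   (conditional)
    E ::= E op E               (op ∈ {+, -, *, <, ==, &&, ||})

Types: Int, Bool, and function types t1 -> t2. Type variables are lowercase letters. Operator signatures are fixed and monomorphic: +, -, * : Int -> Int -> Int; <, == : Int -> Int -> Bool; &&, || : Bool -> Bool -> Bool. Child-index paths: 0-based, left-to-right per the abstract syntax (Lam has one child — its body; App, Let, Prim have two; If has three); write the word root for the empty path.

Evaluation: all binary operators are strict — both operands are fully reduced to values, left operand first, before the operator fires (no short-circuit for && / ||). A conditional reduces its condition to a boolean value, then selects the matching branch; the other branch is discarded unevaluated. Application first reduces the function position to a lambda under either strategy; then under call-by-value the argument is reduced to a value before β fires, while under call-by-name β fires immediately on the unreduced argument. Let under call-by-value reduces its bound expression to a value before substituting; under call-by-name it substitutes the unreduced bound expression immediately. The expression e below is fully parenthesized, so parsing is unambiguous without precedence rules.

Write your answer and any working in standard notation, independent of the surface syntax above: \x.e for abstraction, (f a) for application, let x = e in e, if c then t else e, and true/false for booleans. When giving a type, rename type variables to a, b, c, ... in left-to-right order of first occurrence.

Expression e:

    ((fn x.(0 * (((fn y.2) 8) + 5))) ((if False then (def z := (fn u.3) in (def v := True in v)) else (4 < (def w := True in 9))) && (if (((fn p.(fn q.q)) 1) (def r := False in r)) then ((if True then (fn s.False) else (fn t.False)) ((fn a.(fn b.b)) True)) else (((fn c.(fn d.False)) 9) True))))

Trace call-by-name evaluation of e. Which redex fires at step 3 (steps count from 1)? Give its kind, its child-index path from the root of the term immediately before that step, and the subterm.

Answer: delta at 1 : (2 + 5)

Working:
step 0: ((\x.(0 * (((\y.2) 8) + 5))) ((if false then (let z = (\u.3) in (let v = true in v)) else (4 < (let w = true in 9))) && (if (((\p.(\q.q)) 1) (let r = false in r)) then ((if true then (\s.false) else (\t.false)) ((\a.(\b.b)) true)) else (((\c.(\d.false)) 9) true))))
step 1: [beta@root] (0 * (((\y.2) 8) + 5))
step 2: [beta@1.0] (0 * (2 + 5))
step 3: [delta@1] (0 * 7)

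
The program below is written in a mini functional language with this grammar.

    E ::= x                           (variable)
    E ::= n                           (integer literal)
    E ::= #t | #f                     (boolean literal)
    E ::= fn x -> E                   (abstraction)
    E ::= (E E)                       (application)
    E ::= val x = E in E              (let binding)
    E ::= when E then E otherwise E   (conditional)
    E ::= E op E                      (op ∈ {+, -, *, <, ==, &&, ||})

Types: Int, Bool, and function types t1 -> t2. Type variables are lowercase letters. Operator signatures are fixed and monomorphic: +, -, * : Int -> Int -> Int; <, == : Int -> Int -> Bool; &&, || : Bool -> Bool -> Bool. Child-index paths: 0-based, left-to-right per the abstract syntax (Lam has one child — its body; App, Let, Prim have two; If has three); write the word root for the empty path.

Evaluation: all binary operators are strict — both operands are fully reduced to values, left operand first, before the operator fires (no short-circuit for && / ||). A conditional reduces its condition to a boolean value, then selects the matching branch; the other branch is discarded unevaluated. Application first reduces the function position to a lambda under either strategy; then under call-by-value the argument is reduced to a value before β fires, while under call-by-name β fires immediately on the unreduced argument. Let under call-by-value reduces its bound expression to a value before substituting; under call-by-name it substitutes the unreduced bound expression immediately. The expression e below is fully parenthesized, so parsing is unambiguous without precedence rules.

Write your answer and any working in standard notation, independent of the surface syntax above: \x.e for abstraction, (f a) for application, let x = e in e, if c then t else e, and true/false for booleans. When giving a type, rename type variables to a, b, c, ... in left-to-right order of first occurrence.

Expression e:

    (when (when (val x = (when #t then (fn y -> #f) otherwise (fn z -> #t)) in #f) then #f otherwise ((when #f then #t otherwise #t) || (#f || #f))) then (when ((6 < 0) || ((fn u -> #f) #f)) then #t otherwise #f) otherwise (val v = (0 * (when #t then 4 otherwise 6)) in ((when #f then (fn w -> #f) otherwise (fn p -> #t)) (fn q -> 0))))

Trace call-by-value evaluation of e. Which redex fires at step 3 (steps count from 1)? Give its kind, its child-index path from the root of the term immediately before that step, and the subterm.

Answer: if at 0 : (if false then false else ((if false then true else true) || (false || false)))

Working:
step 0: (if (if (let x = (if true then (\y.false) else (\z.true)) in false) then false else ((if false then true else true) || (false || false))) then (if ((6 < 0) || ((\u.false) false)) then true else false) else (let v = (0 * (if true then 4 else 6)) in ((if false then (\w.false) else (\p.true)) (\q.0))))
step 1: [if@0.0.0] (if (if (let x = (\y.false) in false) then false else ((if false then true else true) || (false || false))) then (if ((6 < 0) || ((\u.false) false)) then true else false) else (let v = (0 * (if true then 4 else 6)) in ((if false then (\w.false) else (\p.true)) (\q.0))))
step 2: [let@0.0] (if (if false then false else ((if false then true else true) || (false || false))) then (if ((6 < 0) || ((\u.false) false)) then true else false) else (let v = (0 * (if true then 4 else 6)) in ((if false then (\w.false) else (\p.true)) (\q.0))))
step 3: [if@0] (if ((if false then true else true) || (false || false)) then (if ((6 < 0) || ((\u.false) false)) then true else false) else (let v = (0 * (if true then 4 else 6)) in ((if false then (\w.false) else (\p.true)) (\q.0))))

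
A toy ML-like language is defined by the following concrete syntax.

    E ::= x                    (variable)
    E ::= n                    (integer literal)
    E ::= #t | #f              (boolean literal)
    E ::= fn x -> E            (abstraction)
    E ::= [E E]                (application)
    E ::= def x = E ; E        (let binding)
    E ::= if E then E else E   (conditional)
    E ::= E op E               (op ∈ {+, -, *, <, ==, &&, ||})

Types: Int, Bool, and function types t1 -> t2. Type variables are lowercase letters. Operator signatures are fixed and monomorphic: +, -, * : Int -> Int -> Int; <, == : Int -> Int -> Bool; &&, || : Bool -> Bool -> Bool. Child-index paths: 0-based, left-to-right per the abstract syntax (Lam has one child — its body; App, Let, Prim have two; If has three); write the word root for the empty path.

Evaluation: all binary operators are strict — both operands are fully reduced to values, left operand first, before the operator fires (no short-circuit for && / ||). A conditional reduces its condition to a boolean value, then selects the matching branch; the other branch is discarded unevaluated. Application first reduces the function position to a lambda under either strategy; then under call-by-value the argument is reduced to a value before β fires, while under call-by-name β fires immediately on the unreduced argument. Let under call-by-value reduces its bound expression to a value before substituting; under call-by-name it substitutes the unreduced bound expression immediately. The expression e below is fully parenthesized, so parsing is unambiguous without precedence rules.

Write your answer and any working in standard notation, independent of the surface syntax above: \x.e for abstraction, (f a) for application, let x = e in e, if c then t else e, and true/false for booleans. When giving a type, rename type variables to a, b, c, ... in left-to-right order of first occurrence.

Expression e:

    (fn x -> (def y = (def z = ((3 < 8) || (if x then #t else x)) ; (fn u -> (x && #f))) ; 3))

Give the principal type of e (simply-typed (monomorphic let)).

Working:
  unify Int ~ Int
  unify Int ~ Int
  unify Bool ~ Bool
x : a
  unify a ~ Bool
x : Bool
  unify Bool ~ Bool
  unify Bool ~ Bool
let z : Bool
x : Bool
  unify Bool ~ Bool
  unify Bool ~ Bool
\u._ : b -> Bool
let y : b -> Bool
\x._ : Bool -> Int

Answer: Bool -> Int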